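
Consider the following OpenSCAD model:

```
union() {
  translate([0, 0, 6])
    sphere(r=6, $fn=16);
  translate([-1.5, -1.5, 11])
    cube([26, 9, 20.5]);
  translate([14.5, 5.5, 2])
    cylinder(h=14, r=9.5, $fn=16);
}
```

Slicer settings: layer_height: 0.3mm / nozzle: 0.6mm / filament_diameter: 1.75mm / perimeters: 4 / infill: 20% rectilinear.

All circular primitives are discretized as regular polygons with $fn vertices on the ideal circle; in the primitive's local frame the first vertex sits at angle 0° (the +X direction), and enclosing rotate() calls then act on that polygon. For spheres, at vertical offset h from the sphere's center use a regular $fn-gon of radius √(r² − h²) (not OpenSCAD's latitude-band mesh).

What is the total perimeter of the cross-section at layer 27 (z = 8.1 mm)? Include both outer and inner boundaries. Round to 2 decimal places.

94.40 mm

At z = 8.1 mm: the r=6 sphere contributes a regular 16-gon of circumradius √(6²−2.1²) = 5.620 (perimeter = 2·16·5.620·sin(180°/16) = 35.09 mm); the cube at (-1.5, -1.5) does not reach this height (z outside [11, 31.5]); the cylinder at (14.5, 5.5): section is a regular 16-gon, circumradius r=9.5 (perimeter = 2·16·9.500·sin(180°/16) = 59.31 mm); Combining (union): the 2 present regions are separate (no shared area or edge), so areas and boundary lengths simply add and each stays a separate island — boundary = 94.40 mm. Overall, the cross-section has 2 separate islands. Total boundary length (outer) = 94.40 mm.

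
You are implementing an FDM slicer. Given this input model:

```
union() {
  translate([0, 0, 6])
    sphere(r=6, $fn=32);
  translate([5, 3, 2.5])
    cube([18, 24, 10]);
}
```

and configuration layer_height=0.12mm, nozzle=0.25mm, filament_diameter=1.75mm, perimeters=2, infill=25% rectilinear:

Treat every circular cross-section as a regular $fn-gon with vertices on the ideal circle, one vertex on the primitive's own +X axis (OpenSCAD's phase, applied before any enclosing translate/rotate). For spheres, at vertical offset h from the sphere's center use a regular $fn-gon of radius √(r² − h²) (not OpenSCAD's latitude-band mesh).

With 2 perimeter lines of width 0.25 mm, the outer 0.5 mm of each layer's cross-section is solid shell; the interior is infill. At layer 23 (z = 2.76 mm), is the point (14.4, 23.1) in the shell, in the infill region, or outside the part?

At z = 2.76 mm: the r=6 sphere slices to a regular 32-gon of circumradius 5.050 (√(r²−h²) with h=3.24 from center); the cube at (5, 3) is present — its section is the full 18×24 rectangle; Taking the union: the 2 present regions are separate (no shared area or edge), so areas and boundary lengths simply add and each stays a separate island — 2 connected regions. Overall, the cross-section has 2 separate islands. The nearest boundary edge runs (5.00, 27.00)→(23.00, 27.00); distance from the point to it = 3.90 mm. (Shell/infill is judged within the island containing the point — the largest one.) The point is inside the cross-section and 3.90 mm from the nearest boundary — more than the 0.5 mm shell width (2 × 0.25), so it's in the infill interior.

infill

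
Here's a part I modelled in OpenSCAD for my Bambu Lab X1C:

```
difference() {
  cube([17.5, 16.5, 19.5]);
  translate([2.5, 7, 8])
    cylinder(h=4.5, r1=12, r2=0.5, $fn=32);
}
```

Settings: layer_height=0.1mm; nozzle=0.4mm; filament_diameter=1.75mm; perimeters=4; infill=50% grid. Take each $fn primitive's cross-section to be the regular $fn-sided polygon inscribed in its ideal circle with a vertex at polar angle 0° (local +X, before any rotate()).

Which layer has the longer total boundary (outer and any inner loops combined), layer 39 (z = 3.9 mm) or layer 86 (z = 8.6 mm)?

layer 39 (z = 3.9 mm)

Layer 39 (z = 3.9): the 17.5×16.5 cube contributes its full rectangle (perimeter 68.00 mm); the cone at (2.5, 7) is absent (z outside [8, 12.5]); Subtracting the remaining from the first: none of the subtracted shapes is present at this height, so the 17.5×16.5 cube is unchanged — boundary = 68.00 mm. So its perimeter = 68.00 mm. Layer 86 (z = 8.6): the cube (footprint 17.5×16.5) is included at this height (perimeter 68.00 mm); the cone at (2.5, 7): at t=0.133 of its height the radius interpolates to r₁+(r₂−r₁)t = 10.467, giving a regular 32-gon of that circumradius (perimeter = 2·32·10.467·sin(180°/32) = 65.66 mm); After the difference (first − rest): starting from the 17.5×16.5 cube, the cone at (2.5, 7) partially overlaps it — only the 191.12 mm² overlap (of its 341.96 mm²) is removed, clipping the outline — boundary = 54.09 mm. So its perimeter = 54.09 mm. Layer 39 is larger (68.00 vs 54.09 mm).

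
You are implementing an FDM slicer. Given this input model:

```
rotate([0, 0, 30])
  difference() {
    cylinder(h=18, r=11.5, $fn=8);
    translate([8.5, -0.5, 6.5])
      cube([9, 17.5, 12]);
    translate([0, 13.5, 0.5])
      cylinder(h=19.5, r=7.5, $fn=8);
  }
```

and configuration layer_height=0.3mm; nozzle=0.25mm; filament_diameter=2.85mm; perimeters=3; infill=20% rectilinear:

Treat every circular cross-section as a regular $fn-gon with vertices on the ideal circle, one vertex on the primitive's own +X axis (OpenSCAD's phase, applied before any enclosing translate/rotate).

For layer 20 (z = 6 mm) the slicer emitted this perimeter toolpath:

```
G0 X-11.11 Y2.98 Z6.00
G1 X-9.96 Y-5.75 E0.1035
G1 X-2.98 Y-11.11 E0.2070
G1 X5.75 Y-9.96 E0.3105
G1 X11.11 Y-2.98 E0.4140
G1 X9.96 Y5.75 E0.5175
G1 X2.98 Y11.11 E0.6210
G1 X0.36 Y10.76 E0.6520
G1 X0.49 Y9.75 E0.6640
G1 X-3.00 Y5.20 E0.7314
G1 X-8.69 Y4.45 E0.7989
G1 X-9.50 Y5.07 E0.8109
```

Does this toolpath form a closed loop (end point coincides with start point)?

no

Start point (G0): (-11.11, 2.98). End point (last G1): the path does not return to the start — open.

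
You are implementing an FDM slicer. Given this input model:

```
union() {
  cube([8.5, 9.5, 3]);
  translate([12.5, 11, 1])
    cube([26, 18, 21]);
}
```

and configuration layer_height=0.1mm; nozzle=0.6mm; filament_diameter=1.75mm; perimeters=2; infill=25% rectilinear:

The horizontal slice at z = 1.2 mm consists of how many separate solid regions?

2

At z = 1.2 mm: the 8.5×9.5 cube contributes its full rectangle; the 26×18 cube at (12.5, 11) contributes its full rectangle; Combining (union): the 2 present regions are separate (no shared area or edge), so areas and boundary lengths simply add and each stays a separate island — 2 connected regions. The result has 2 disconnected regions.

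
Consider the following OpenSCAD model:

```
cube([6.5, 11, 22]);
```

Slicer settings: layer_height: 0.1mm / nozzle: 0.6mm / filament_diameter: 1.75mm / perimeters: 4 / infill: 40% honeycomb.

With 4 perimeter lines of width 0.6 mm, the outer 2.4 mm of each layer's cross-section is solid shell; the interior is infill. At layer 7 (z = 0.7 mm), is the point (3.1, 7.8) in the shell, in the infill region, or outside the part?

infill

At z = 0.7 mm: the cube is present — its section is the full 6.5×11 rectangle. Overall, the cross-section is a single solid region. The nearest boundary edge runs (0.00, 11.00)→(0.00, 0.00); distance from the point to it = 3.10 mm. The point is inside the cross-section and 3.10 mm from the nearest boundary — more than the 2.4 mm shell width (4 × 0.6), so it's in the infill interior.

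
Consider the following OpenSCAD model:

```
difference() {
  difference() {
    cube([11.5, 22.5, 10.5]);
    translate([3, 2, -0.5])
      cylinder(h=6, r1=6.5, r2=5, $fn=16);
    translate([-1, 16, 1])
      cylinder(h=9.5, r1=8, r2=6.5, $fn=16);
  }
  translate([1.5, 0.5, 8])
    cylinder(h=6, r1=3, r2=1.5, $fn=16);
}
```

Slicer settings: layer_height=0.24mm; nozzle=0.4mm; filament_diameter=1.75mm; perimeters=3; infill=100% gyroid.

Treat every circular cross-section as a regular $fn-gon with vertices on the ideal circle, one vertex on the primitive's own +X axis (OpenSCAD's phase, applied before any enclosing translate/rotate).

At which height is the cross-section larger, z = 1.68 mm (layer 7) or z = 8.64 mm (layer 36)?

layer 36 (z = 8.64 mm)

Layer 7 (z = 1.68): the cube (footprint 11.5×22.5) is included at this height (area 258.75 mm²); the cone at (3, 2) contributes a regular 16-gon of circumradius 5.955 (interpolated between r1=6.5 and r2=5 at t=0.363) (area = (16/2)·5.955²·sin(360°/16) = 108.57 mm²); the cone at (-1, 16) contributes a regular 16-gon of circumradius 7.893 (interpolated between r1=8 and r2=6.5 at t=0.072) (area = (16/2)·7.893²·sin(360°/16) = 190.71 mm²); Subtracting the remaining from the first: starting from the 11.5×22.5 cube (258.75 mm²), the cone at (3, 2) partially overlaps it — only the 61.50 mm² overlap (of its 108.57 mm²) is removed, clipping the outline; the cone at (-1, 16) partially overlaps it — only the 77.29 mm² overlap (of its 190.71 mm²) is removed, clipping the outline — area = 119.95 mm²; the cone at (1.5, 0.5) is not intersected at this z (z outside [8, 14]); After the difference (first − rest): none of the subtracted shapes is present at this height, so the result so far is unchanged — area = 119.95 mm². So its area = 119.95 mm². Layer 36 (z = 8.64): the 11.5×22.5 cube contributes its full rectangle (area 258.75 mm²); the cone at (3, 2) is absent (z outside [-0.5, 5.5]); the cone at (-1, 16) (r1=8→r2=6.5) has section circumradius 6.794 here — a regular 16-gon (area = (16/2)·6.794²·sin(360°/16) = 141.30 mm²); Subtracting the remaining from the first: starting from the 11.5×22.5 cube (258.75 mm²), the cone at (-1, 16) partially overlaps it — only the 57.24 mm² overlap (of its 141.30 mm²) is removed, clipping the outline — area = 201.51 mm²; the cone at (1.5, 0.5) (r1=3→r2=1.5) has section circumradius 2.840 here — a regular 16-gon (area = (16/2)·2.840²·sin(360°/16) = 24.69 mm²); Taking the first minus the rest: starting from that combined region (201.51 mm²), the cone at (1.5, 0.5) partially overlaps it — only the 12.31 mm² overlap (of its 24.69 mm²) is removed, clipping the outline — area = 189.20 mm². So its area = 189.20 mm². Layer 36 is larger (189.20 vs 119.95 mm²).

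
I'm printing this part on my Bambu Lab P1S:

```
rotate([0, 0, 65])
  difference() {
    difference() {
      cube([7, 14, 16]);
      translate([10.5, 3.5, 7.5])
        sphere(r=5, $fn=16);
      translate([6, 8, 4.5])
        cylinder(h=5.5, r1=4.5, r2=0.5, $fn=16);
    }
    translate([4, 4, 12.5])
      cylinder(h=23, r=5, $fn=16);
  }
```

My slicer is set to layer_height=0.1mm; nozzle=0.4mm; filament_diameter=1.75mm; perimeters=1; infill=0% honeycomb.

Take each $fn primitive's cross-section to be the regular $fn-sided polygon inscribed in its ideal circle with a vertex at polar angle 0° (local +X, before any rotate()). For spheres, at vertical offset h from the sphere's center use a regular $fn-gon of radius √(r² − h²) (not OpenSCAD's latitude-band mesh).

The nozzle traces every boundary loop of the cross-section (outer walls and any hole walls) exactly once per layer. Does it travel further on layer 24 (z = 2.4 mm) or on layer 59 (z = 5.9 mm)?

Layer 24 (z = 2.4): the 7×14 cube contributes its full rectangle (perimeter 42.00 mm); the sphere at (10.5, 3.5) does not reach this height (|z−center|=5.100 > r=5); the cone at (6, 8) is not intersected at this z (z outside [4.5, 10]); Taking the first minus the rest: none of the subtracted shapes is present at this height, so the 7×14 cube is unchanged — boundary = 42.00 mm; the cylinder at (4, 4) does not reach this height (z outside [12.5, 35.5]); After the difference (first − rest): none of the subtracted shapes is present at this height, so the result so far is unchanged — boundary = 42.00 mm; (whole slice rotated 65° about Z — lengths, areas and connectivity unchanged). So its perimeter = 42.00 mm. Layer 59 (z = 5.9): the cube is present — its section is the full 7×14 rectangle (perimeter 42.00 mm); the r=5 sphere at (10.5, 3.5) slices to a regular 16-gon of circumradius 4.737 (√(r²−h²) with h=1.6 from center) (perimeter = 2·16·4.737·sin(180°/16) = 29.57 mm); the cone at (6, 8): at t=0.255 of its height the radius interpolates to r₁+(r₂−r₁)t = 3.482, giving a regular 16-gon of that circumradius (perimeter = 2·16·3.482·sin(180°/16) = 21.74 mm); Subtracting the remaining from the first: starting from the 7×14 cube, the r=5 sphere at (10.5, 3.5) partially overlaps it — only the 4.98 mm² overlap (of its 68.70 mm²) is removed, clipping the outline; the cone at (6, 8) partially overlaps it — only the 24.09 mm² overlap (of its 37.11 mm²) is removed, clipping the outline — boundary = 47.42 mm; the cylinder at (4, 4) does not reach this height (z outside [12.5, 35.5]); Taking the first minus the rest: none of the subtracted shapes is present at this height, so the result so far is unchanged — boundary = 47.42 mm; (whole slice rotated 65° about Z — lengths, areas and connectivity unchanged). So its perimeter = 47.42 mm. Layer 59 is larger (47.42 vs 42.00 mm).

layer 59 (z = 5.9 mm)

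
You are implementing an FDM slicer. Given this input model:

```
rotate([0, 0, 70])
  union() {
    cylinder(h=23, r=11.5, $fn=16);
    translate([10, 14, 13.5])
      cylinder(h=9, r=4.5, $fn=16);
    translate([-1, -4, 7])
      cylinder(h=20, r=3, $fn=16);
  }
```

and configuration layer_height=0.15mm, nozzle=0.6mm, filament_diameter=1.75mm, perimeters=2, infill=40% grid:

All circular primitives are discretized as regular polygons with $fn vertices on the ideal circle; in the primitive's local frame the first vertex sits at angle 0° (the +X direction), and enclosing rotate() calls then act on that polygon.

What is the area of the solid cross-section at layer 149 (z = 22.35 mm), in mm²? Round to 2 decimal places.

466.87 mm²

At z = 22.35 mm: the r=11.5 cylinder contributes a regular 16-gon of circumradius 11.5 (area = (16/2)·11.500²·sin(360°/16) = 404.88 mm²); the r=4.5 cylinder at (10, 14) gives a regular 16-gon of circumradius 4.5 (constant along its height) (area = (16/2)·4.500²·sin(360°/16) = 61.99 mm²); the r=3 cylinder at (-1, -4) gives a regular 16-gon of circumradius 3 (constant along its height) (area = (16/2)·3.000²·sin(360°/16) = 27.55 mm²); Taking the union: the regions partially overlap — summed areas 494.43 mm² minus the doubly-counted overlap 27.55 mm² gives 466.87 mm² — area = 466.87 mm²; (rotated 70° about Z; rotation is an isometry so areas/perimeters/island counts are preserved). Overall, the cross-section has 2 separate islands. Net area = 466.87 mm².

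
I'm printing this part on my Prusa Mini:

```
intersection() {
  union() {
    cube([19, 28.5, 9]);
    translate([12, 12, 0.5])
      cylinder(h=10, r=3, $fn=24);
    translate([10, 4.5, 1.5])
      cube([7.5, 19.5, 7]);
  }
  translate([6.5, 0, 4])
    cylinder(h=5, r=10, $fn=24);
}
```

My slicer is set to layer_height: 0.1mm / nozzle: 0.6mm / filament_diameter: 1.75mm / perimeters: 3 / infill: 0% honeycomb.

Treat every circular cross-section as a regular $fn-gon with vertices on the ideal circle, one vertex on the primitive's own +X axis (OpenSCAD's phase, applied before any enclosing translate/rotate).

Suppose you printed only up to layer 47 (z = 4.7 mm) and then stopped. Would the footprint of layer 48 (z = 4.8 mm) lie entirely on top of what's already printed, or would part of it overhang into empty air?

Compare the two slices. At z = 4.7: the cube is present — its section is the full 19×28.5 rectangle (area 541.50 mm²); the r=3 cylinder at (12, 12) contributes a regular 24-gon of circumradius 3 (area = (24/2)·3.000²·sin(360°/24) = 27.95 mm²); the cube at (10, 4.5) (footprint 7.5×19.5) is included at this height (area 146.25 mm²); Combining (union): the regions partially overlap — summed areas 715.70 mm² minus the doubly-counted overlap 174.20 mm² gives 541.50 mm² — area = 541.50 mm²; the r=10 cylinder at (6.5, 0) gives a regular 24-gon of circumradius 10 (constant along its height) (area = (24/2)·10.000²·sin(360°/24) = 310.58 mm²); Taking the intersection: the r=10 cylinder at (6.5, 0) partially overlaps that combined region; clipping to the common part keeps 137.31 mm² — area = 137.31 mm². At z = 4.8: the cube is present — its section is the full 19×28.5 rectangle (area 541.50 mm²); the r=3 cylinder at (12, 12) contributes a regular 24-gon of circumradius 3 (area = (24/2)·3.000²·sin(360°/24) = 27.95 mm²); the cube at (10, 4.5) (footprint 7.5×19.5) is included at this height (area 146.25 mm²); Taking the union: the regions partially overlap — summed areas 715.70 mm² minus the doubly-counted overlap 174.20 mm² gives 541.50 mm² — area = 541.50 mm²; the r=10 cylinder at (6.5, 0) gives a regular 24-gon of circumradius 10 (constant along its height) (area = (24/2)·10.000²·sin(360°/24) = 310.58 mm²); After intersecting: the r=10 cylinder at (6.5, 0) partially overlaps the result so far; clipping to the common part keeps 137.31 mm² — area = 137.31 mm². Checking containment: the cross-section at z = 4.8 is a subset of the cross-section at z = 4.7.

entirely on top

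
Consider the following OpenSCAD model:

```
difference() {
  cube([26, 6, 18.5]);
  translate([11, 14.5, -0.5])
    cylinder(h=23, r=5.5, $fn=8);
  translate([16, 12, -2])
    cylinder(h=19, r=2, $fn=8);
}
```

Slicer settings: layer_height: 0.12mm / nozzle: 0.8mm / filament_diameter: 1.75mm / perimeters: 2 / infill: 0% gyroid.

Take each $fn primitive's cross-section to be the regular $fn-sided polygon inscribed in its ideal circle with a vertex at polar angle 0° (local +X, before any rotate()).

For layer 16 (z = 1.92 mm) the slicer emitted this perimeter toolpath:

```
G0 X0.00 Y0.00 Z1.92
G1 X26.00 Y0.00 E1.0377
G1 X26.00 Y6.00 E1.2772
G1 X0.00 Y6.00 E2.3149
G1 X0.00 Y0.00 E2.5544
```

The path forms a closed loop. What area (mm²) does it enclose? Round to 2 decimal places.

Apply the shoelace formula to the sequence of (X, Y) vertices; enclosed area = 156.00 mm².

156.00 mm²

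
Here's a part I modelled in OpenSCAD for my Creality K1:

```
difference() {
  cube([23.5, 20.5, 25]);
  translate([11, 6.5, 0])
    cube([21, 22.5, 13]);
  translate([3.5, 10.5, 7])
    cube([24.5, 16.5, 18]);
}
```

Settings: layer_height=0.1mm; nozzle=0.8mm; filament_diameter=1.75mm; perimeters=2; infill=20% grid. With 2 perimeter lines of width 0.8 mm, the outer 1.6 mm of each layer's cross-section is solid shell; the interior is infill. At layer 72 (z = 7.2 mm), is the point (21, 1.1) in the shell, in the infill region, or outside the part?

At z = 7.2 mm: the cube (footprint 23.5×20.5) is included at this height; the cube at (11, 6.5) is present — its section is the full 21×22.5 rectangle; the cube at (3.5, 10.5) (footprint 24.5×16.5) is included at this height; Subtracting the remaining from the first: starting from the 23.5×20.5 cube, the 21×22.5 cube at (11, 6.5) partially overlaps it — only the 175.00 mm² overlap (of its 472.50 mm²) is removed, clipping the outline; the 24.5×16.5 cube at (3.5, 10.5) partially overlaps it — only the 75.00 mm² overlap (of its 404.25 mm²) is removed, clipping the outline — 1 connected region. Overall, the cross-section is a single solid region. The nearest boundary edge runs (23.50, 0.00)→(0.00, 0.00); distance from the point to it = 1.10 mm. The point is inside the cross-section, 1.10 mm from the nearest boundary — within the 1.6 mm shell band (2 × 0.8).

shell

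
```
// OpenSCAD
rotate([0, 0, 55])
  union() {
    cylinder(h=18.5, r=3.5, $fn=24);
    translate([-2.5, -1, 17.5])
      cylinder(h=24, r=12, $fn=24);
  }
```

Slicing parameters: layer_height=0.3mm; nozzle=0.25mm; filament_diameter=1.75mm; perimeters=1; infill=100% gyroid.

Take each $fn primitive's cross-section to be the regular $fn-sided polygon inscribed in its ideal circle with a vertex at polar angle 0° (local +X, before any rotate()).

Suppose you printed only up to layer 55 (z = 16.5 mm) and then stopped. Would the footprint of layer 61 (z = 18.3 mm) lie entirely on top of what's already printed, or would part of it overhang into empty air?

Compare the two slices. At z = 16.5: the cylinder: section is a regular 24-gon, circumradius r=3.5 (area = (24/2)·3.500²·sin(360°/24) = 38.05 mm²); the cylinder at (-2.5, -1) is absent (z outside [17.5, 41.5]); Merging all regions: only the r=3.5 cylinder is present, so the union is just that shape — area = 38.05 mm²; (rotated 55° about Z; rotation is an isometry so areas/perimeters/island counts are preserved). At z = 18.3: the r=3.5 cylinder gives a regular 24-gon of circumradius 3.5 (constant along its height) (area = (24/2)·3.500²·sin(360°/24) = 38.05 mm²); the r=12 cylinder at (-2.5, -1) contributes a regular 24-gon of circumradius 12 (area = (24/2)·12.000²·sin(360°/24) = 447.24 mm²); Merging all regions: the r=3.5 cylinder lies entirely inside the r=12 cylinder at (-2.5, -1), so the union is just the r=12 cylinder at (-2.5, -1) — area = 447.24 mm²; (whole slice rotated 55° about Z — lengths, areas and connectivity unchanged). Checking containment: at z = 18.3 the cross-section extends beyond the z = 16.5 cross-section by about 409.19 mm².

part overhangs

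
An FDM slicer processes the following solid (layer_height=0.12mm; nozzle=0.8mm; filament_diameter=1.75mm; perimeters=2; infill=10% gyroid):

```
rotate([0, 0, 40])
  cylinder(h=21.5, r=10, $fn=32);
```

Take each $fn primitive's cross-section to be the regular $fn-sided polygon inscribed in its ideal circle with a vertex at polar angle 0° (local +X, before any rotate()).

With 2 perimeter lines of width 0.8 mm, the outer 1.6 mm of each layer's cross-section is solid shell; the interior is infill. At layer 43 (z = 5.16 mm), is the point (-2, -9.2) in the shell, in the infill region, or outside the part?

At z = 5.16 mm: the r=10 cylinder contributes a regular 32-gon of circumradius 10; (rotated 40° about Z; rotation is an isometry so areas/perimeters/island counts are preserved). Overall, the cross-section is a single solid region. Undo the 40° rotation: the query point maps to (-7.446, -5.762) in the un-rotated model frame. The nearest boundary edge runs (-8.31, -5.56)→(-7.07, -7.07); distance from the point to it = 0.54 mm. The point is inside the cross-section, 0.54 mm from the nearest boundary — within the 1.6 mm shell band (2 × 0.8).

shell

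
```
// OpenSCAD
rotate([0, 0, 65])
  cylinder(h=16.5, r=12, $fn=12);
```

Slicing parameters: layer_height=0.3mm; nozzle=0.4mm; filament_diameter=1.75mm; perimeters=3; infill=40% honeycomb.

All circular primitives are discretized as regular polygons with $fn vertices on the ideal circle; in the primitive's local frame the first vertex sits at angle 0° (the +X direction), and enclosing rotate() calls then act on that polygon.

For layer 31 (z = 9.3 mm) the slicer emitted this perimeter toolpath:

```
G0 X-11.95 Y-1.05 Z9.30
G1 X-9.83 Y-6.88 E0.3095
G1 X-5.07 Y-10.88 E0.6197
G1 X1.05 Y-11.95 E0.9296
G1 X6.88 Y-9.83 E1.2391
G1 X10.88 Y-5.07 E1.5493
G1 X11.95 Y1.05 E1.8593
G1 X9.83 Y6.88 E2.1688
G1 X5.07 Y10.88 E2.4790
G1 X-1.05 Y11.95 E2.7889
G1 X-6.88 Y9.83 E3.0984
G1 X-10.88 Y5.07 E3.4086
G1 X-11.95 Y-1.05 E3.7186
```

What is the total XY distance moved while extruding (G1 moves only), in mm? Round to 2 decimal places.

74.54 mm

Sum the Euclidean lengths of each G1 segment: total = 74.54 mm.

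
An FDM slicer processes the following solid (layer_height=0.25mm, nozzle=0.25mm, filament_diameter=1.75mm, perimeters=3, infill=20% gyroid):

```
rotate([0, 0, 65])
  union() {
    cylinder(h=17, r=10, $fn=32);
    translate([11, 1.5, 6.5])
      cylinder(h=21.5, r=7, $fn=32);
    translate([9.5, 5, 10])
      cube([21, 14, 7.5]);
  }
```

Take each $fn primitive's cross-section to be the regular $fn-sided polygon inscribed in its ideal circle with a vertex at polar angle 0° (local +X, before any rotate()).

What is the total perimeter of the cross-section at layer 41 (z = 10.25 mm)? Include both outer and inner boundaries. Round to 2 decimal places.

At z = 10.25 mm: the r=10 cylinder contributes a regular 32-gon of circumradius 10 (perimeter = 2·32·10.000·sin(180°/32) = 62.73 mm); the r=7 cylinder at (11, 1.5) gives a regular 32-gon of circumradius 7 (constant along its height) (perimeter = 2·32·7.000·sin(180°/32) = 43.91 mm); the 21×14 cube at (9.5, 5) contributes its full rectangle (perimeter 70.00 mm); Merging all regions: the regions partially overlap (shared area 70.57 mm²), so the edge portions inside another operand are dropped and the merged outline is re-measured after clipping — boundary = 128.51 mm; (rotated 65° about Z; rotation is an isometry so areas/perimeters/island counts are preserved). Overall, the cross-section is a single solid region. Total boundary length (outer) = 128.51 mm.

128.51 mm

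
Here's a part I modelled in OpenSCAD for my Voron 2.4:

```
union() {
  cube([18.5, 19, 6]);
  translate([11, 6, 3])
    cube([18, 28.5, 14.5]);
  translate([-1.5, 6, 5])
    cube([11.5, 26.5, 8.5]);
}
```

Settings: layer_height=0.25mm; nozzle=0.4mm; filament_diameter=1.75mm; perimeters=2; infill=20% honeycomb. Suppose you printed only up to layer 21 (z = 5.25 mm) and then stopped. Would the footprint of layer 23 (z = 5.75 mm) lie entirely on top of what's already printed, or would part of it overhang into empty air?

Compare the two slices. At z = 5.25: the 18.5×19 cube contributes its full rectangle (area 351.50 mm²); the 18×28.5 cube at (11, 6) contributes its full rectangle (area 513.00 mm²); the 11.5×26.5 cube at (-1.5, 6) contributes its full rectangle (area 304.75 mm²); Merging all regions: the regions partially overlap — summed areas 1169.25 mm² minus the doubly-counted overlap 227.50 mm² gives 941.75 mm² — area = 941.75 mm². At z = 5.75: the 18.5×19 cube contributes its full rectangle (area 351.50 mm²); the cube at (11, 6) is present — its section is the full 18×28.5 rectangle (area 513.00 mm²); the cube at (-1.5, 6) (footprint 11.5×26.5) is included at this height (area 304.75 mm²); Combining (union): the regions partially overlap — summed areas 1169.25 mm² minus the doubly-counted overlap 227.50 mm² gives 941.75 mm² — area = 941.75 mm². Checking containment: the cross-section at z = 5.75 is a subset of the cross-section at z = 5.25.

entirely on top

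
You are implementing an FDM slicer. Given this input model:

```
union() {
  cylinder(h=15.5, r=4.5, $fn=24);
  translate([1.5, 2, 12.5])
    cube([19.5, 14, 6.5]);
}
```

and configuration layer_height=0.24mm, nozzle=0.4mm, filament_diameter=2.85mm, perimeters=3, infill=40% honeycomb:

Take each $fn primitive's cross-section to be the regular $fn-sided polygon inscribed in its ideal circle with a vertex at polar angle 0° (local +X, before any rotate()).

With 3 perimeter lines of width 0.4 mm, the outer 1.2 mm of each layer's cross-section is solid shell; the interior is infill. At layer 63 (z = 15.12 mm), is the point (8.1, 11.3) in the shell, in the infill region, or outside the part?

infill

At z = 15.12 mm: the r=4.5 cylinder gives a regular 24-gon of circumradius 4.5 (constant along its height); the 19.5×14 cube at (1.5, 2) contributes its full rectangle; Taking the union: the regions partially overlap (shared area 3.50 mm²), so overlapping operands fuse into one piece — 1 connected region. Overall, the cross-section is a single solid region. The nearest boundary edge runs (1.50, 16.00)→(21.00, 16.00); distance from the point to it = 4.70 mm. The point is inside the cross-section and 4.70 mm from the nearest boundary — more than the 1.2 mm shell width (3 × 0.4), so it's in the infill interior.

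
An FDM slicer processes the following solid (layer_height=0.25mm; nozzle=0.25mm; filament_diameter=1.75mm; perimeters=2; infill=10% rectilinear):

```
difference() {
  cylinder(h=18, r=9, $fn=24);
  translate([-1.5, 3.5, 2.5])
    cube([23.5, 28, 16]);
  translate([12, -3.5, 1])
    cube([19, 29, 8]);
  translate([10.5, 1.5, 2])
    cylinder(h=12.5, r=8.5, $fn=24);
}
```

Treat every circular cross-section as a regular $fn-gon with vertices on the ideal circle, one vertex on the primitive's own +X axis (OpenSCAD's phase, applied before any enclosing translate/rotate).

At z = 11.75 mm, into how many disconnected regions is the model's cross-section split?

At z = 11.75 mm: the cylinder: section is a regular 24-gon, circumradius r=9; the cube at (-1.5, 3.5) (footprint 23.5×28) is included at this height; the cube at (12, -3.5) is not intersected at this z (z outside [1, 9]); the r=8.5 cylinder at (10.5, 1.5) contributes a regular 24-gon of circumradius 8.5; Subtracting the remaining from the first: starting from the r=9 cylinder, the 23.5×28 cube at (-1.5, 3.5) partially overlaps it — only the 40.49 mm² overlap (of its 658.00 mm²) is removed, clipping the outline; the r=8.5 cylinder at (10.5, 1.5) partially overlaps it — only the 50.43 mm² overlap (of its 224.40 mm²) is removed, clipping the outline — 1 connected region. The result has 1 disconnected region.

1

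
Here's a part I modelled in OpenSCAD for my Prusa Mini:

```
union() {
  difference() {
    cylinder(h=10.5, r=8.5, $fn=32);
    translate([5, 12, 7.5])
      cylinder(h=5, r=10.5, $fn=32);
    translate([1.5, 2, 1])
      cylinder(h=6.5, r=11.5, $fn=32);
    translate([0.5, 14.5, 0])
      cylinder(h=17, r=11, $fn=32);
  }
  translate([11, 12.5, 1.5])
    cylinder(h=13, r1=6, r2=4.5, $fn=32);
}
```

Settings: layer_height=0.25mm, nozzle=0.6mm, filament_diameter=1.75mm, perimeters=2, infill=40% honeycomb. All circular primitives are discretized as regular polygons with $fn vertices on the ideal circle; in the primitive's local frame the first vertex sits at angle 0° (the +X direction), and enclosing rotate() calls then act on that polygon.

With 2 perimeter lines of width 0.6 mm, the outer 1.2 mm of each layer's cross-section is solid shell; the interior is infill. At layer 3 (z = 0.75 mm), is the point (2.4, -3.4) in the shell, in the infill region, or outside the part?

infill

At z = 0.75 mm: the r=8.5 cylinder contributes a regular 32-gon of circumradius 8.5; the cylinder at (5, 12) is not intersected at this z (z outside [7.5, 12.5]); the cylinder at (1.5, 2) is not intersected at this z (z outside [1, 7.5]); the r=11 cylinder at (0.5, 14.5) contributes a regular 32-gon of circumradius 11; Taking the first minus the rest: starting from the r=8.5 cylinder, the r=11 cylinder at (0.5, 14.5) partially overlaps it — only the 43.21 mm² overlap (of its 377.69 mm²) is removed, clipping the outline — 1 connected region; the cone at (11, 12.5) is not intersected at this z (z outside [1.5, 14.5]); Merging all regions: only the result so far is present, so the union is just that shape — 1 connected region. Overall, the cross-section is a single solid region. The nearest boundary edge runs (6.01, -6.01)→(4.72, -7.07); distance from the point to it = 4.31 mm. The point is inside the cross-section and 4.31 mm from the nearest boundary — more than the 1.2 mm shell width (2 × 0.6), so it's in the infill interior.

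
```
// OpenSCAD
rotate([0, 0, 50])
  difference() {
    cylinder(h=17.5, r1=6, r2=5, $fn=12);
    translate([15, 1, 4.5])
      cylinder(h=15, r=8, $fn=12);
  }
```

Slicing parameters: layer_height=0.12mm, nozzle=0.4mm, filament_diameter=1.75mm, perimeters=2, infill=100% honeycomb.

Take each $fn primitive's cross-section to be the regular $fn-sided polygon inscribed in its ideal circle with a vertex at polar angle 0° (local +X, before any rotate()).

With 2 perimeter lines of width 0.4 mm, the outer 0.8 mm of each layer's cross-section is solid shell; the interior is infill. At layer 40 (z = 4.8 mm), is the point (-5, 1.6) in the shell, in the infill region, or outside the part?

At z = 4.8 mm: the cone contributes a regular 12-gon of circumradius 5.726 (interpolated between r1=6 and r2=5 at t=0.274); the cylinder at (15, 1): section is a regular 12-gon, circumradius r=8; After the difference (first − rest): starting from the cone, the r=8 cylinder at (15, 1) misses the remaining region (no effect) — 1 connected region; (rotated 50° about Z; rotation is an isometry so areas/perimeters/island counts are preserved). Overall, the cross-section is a single solid region. Undo the 50° rotation: the query point maps to (-1.988, 4.859) in the un-rotated model frame. The nearest boundary edge runs (-2.86, 4.96)→(0.00, 5.73); distance from the point to it = 0.32 mm. The point is inside the cross-section, 0.32 mm from the nearest boundary — within the 0.8 mm shell band (2 × 0.4).

shell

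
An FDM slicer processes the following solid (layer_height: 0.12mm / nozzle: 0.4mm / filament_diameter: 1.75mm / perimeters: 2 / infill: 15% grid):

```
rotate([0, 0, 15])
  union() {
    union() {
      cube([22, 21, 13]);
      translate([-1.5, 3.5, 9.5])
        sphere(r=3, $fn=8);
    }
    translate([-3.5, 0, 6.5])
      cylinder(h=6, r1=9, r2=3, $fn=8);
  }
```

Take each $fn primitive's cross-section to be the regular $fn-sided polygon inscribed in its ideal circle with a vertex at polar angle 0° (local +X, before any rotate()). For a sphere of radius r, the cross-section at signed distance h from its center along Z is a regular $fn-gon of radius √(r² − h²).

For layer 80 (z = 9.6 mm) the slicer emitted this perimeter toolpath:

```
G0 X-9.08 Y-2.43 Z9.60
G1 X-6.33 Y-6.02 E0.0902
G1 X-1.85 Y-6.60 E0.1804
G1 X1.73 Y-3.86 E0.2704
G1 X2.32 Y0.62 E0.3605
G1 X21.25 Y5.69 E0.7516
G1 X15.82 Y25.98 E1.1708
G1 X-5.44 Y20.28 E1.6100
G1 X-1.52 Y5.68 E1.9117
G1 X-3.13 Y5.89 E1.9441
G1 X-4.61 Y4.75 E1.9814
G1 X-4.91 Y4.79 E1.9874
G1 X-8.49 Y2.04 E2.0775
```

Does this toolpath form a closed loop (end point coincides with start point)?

no

Start point (G0): (-9.08, -2.43). End point (last G1): the path does not return to the start — open.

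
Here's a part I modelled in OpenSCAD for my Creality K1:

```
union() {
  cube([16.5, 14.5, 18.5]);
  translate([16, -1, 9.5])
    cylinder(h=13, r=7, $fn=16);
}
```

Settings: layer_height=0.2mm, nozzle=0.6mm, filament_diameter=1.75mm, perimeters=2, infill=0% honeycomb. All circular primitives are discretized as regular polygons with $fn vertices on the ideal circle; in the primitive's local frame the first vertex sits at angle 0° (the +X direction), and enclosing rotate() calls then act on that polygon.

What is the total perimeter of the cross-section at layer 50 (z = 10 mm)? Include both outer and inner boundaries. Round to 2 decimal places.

82.08 mm

At z = 10 mm: the cube is present — its section is the full 16.5×14.5 rectangle (perimeter 62.00 mm); the cylinder at (16, -1): section is a regular 16-gon, circumradius r=7 (perimeter = 2·16·7.000·sin(180°/16) = 43.70 mm); Taking the union: the regions partially overlap (shared area 33.58 mm²), so the edge portions inside another operand are dropped and the merged outline is re-measured after clipping — boundary = 82.08 mm. Overall, the cross-section is a single solid region. Total boundary length (outer) = 82.08 mm.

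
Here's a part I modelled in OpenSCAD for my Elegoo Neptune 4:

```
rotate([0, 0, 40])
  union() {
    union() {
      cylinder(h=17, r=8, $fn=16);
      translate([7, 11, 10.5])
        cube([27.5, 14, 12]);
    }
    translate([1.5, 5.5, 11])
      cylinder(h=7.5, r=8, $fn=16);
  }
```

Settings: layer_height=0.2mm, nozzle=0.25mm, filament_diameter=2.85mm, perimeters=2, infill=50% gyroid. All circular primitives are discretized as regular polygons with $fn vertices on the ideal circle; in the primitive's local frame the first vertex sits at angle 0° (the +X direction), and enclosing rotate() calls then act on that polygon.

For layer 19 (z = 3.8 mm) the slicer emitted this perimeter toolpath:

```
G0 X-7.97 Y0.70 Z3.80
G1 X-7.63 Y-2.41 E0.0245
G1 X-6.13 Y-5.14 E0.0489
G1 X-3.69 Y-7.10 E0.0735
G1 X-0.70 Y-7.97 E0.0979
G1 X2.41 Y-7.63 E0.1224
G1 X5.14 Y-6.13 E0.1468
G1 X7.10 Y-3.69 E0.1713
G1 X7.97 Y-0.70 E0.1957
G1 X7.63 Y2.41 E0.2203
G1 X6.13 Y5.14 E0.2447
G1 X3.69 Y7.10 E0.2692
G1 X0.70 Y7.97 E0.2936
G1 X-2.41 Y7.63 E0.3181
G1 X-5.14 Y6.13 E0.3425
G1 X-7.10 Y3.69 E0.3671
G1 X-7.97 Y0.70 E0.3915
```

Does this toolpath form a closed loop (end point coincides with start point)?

Start point (G0): (-7.97, 0.70). End point (last G1): the path returns to the start — closed.

yes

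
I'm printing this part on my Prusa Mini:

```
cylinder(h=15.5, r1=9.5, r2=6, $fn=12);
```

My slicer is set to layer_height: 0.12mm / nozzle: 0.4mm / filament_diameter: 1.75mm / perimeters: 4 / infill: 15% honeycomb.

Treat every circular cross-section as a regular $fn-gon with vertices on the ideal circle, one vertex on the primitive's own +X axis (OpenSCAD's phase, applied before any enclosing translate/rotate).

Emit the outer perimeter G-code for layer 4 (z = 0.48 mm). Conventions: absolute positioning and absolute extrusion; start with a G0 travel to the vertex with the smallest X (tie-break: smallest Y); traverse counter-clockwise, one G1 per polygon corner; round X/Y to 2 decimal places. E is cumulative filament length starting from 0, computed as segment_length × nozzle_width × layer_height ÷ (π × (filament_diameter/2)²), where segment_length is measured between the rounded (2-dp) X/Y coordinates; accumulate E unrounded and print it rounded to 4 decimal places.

G0 X-9.39 Y0.00 Z0.48
G1 X-8.13 Y-4.70 E0.0971
G1 X-4.70 Y-8.13 E0.1939
G1 X0.00 Y-9.39 E0.2910
G1 X4.70 Y-8.13 E0.3881
G1 X8.13 Y-4.70 E0.4849
G1 X9.39 Y0.00 E0.5820
G1 X8.13 Y4.70 E0.6791
G1 X4.70 Y8.13 E0.7759
G1 X0.00 Y9.39 E0.8730
G1 X-4.70 Y8.13 E0.9701
G1 X-8.13 Y4.70 E1.0669
G1 X-9.39 Y0.00 E1.1641

At z = 0.48 mm: the cone: at t=0.031 of its height the radius interpolates to r₁+(r₂−r₁)t = 9.392, giving a regular 12-gon of that circumradius. The outline is a single polygon with 12 vertices. Extrusion per mm of travel: 0.4 × 0.12 / (π × 0.875²) = 0.019956. Accumulating E over each segment gives final E = 1.1641.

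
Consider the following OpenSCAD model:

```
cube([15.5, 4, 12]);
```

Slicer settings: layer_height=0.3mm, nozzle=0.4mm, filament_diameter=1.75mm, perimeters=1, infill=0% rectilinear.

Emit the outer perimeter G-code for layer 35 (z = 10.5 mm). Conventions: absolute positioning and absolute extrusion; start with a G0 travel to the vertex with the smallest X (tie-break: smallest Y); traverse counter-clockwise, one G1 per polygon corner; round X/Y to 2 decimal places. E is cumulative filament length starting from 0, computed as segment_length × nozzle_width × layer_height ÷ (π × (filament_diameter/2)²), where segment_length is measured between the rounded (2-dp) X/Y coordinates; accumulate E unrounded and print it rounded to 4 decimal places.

G0 X0.00 Y0.00 Z10.50
G1 X15.50 Y0.00 E0.7733
G1 X15.50 Y4.00 E0.9729
G1 X0.00 Y4.00 E1.7462
G1 X0.00 Y0.00 E1.9457

At z = 10.5 mm: the cube is present — its section is the full 15.5×4 rectangle. The outline is a single polygon with 4 vertices. Extrusion per mm of travel: 0.4 × 0.3 / (π × 0.875²) = 0.049890. Accumulating E over each segment gives final E = 1.9457.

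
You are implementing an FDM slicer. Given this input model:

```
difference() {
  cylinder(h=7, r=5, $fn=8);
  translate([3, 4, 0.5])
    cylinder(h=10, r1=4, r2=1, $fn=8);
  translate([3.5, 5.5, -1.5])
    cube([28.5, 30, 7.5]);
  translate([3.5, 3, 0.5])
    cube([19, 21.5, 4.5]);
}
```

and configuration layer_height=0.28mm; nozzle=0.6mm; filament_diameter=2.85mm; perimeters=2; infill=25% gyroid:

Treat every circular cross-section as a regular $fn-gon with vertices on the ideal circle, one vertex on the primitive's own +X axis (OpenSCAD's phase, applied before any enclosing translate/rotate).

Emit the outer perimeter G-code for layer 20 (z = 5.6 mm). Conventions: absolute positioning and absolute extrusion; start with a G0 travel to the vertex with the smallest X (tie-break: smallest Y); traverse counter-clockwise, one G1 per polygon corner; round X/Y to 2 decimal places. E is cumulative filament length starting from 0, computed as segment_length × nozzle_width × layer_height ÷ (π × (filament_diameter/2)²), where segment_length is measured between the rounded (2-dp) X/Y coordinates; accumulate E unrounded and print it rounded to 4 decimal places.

At z = 5.6 mm: the r=5 cylinder gives a regular 8-gon of circumradius 5 (constant along its height); the cone at (3, 4): at t=0.510 of its height the radius interpolates to r₁+(r₂−r₁)t = 2.470, giving a regular 8-gon of that circumradius; the cube at (3.5, 5.5) (footprint 28.5×30) is included at this height; the cube at (3.5, 3) is not intersected at this z (z outside [0.5, 5]); After the difference (first − rest): starting from the r=5 cylinder, the cone at (3, 4) partially overlaps it — only the 6.51 mm² overlap (of its 17.26 mm²) is removed, clipping the outline; the 28.5×30 cube at (3.5, 5.5) misses the remaining region (no effect) — 1 connected region. The outline is a single polygon with 12 vertices. Extrusion per mm of travel: 0.6 × 0.28 / (π × 1.425²) = 0.026335. Accumulating E over each segment gives final E = 0.8375.

G0 X-5.00 Y0.00 Z5.60
G1 X-3.54 Y-3.54 E0.1008
G1 X0.00 Y-5.00 E0.2017
G1 X3.54 Y-3.54 E0.3025
G1 X5.00 Y0.00 E0.4034
G1 X4.17 Y2.01 E0.4606
G1 X3.00 Y1.53 E0.4939
G1 X1.25 Y2.25 E0.5438
G1 X0.53 Y4.00 E0.5936
G1 X0.81 Y4.67 E0.6127
G1 X0.00 Y5.00 E0.6358
G1 X-3.54 Y3.54 E0.7366
G1 X-5.00 Y0.00 E0.8375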